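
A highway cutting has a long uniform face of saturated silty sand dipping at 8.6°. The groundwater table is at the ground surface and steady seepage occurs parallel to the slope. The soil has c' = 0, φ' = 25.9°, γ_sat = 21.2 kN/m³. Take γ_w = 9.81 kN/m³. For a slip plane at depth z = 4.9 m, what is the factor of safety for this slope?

With seepage parallel to the slope and the water table at the surface, the effective normal stress on the slip plane uses the buoyant unit weight γ' = γ_sat − γ_w while the driving shear stress uses γ_sat:
FS = [c' + γ' z cos²β tanφ'] / [γ_sat z sinβ cosβ]
(For c' = 0 this reduces to FS = (γ'/γ_sat)·tanφ'/tanβ.)
γ' = 21.2 − 9.81 = 11.39 kN/m³
Numerator = 0.0 + 11.39·4.9·cos²8.6°·tan25.9° = 0.0 + 11.39·4.9·0.9776·0.4856 = 26.494 kPa
Denominator = 21.2·4.9·sin8.6°·cos8.6° = 21.2·4.9·0.1495·0.9888 = 15.359 kPa
FS = 26.494 / 15.359 = 1.725

FS = 1.72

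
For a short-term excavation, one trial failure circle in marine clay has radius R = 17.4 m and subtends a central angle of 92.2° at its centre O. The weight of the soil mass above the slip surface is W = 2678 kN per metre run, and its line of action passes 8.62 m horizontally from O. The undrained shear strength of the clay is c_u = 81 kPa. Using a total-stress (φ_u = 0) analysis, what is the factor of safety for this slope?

FS = 1.71

Taking moments about the centre O, the resisting moment is provided by the undrained shear strength acting along the arc:
Arc length L_a = R·θ = 17.4·(92.2°·π/180) = 17.4·1.6092 = 28.00 m
M_R = c_u·L_a·R = 81·28.00·17.4 = 39463.2 kN·m/m
M_D = W·d = 2678·8.62 = 23084.4 kN·m/m
FS = M_R / M_D = 39463.2 / 23084.4 = 1.710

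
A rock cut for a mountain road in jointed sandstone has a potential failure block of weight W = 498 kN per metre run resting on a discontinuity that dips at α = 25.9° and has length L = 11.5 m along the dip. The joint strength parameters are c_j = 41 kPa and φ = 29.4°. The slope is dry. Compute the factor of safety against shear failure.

Resolving the block weight along and normal to the plane and applying the Mohr–Coulomb strength on the joint:
N' = W cosα = 498·cos25.9° = 448.0 kN/m
Driving force T = W sinα = 498·sin25.9° = 217.5 kN/m
Resisting force R = c_j·L + N'·tanφ = 41·11.5 + 448.0·tan29.4° = 471.5 + 252.4 = 723.9 kN/m
FS = R / T = 723.9 / 217.5 = 3.328

FS = 3.33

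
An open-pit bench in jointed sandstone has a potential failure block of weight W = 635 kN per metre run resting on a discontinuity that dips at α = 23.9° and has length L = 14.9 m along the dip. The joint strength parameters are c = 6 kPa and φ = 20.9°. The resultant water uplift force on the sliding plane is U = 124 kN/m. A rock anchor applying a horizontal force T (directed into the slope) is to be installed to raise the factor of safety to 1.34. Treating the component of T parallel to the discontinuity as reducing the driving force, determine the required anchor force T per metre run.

Resolving forces along and normal to the sliding plane, with the horizontal anchor force T adding T·sinα to the effective normal force and T·cosα acting up the plane against the driving force:
FS = [cL + (W cosα − U + T sinα) tanφ] / [W sinα − T cosα]
Without the anchor: N' = 456.6 kN/m, driving T_d = 257.3 kN/m, resisting R = 6·14.9 + 456.6·tan20.9° = 263.7 kN/m, FS = 1.03.
Setting FS = 1.34 and solving for T:
1.34·(257.3 − T cos23.9°) = 263.7 + T sin23.9°·tan20.9°
T·(sin23.9°·tan20.9° + 1.34·cos23.9°) = 1.34·257.3 − 263.7
T·(0.4051·0.3819 + 1.34·0.9143) = 344.7 − 263.7 = 81.0
T·1.3798 = 81.0
T = 58.7 kN/m

T = 59 kN/m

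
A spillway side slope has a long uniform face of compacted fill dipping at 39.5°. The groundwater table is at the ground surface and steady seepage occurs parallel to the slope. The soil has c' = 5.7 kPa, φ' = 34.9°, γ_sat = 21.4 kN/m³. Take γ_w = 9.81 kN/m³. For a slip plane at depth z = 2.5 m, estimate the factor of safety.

With seepage parallel to the slope and the water table at the surface, the effective normal stress on the slip plane uses the buoyant unit weight γ' = γ_sat − γ_w while the driving shear stress uses γ_sat:
FS = [c' + γ' z cos²β tanφ'] / [γ_sat z sinβ cosβ]
γ' = 21.4 − 9.81 = 11.59 kN/m³
Numerator = 5.7 + 11.59·2.5·cos²39.5°·tan34.9° = 5.7 + 11.59·2.5·0.5954·0.6976 = 17.735 kPa
Denominator = 21.4·2.5·sin39.5°·cos39.5° = 21.4·2.5·0.6361·0.7716 = 26.259 kPa
FS = 17.735 / 26.259 = 0.675

FS = 0.68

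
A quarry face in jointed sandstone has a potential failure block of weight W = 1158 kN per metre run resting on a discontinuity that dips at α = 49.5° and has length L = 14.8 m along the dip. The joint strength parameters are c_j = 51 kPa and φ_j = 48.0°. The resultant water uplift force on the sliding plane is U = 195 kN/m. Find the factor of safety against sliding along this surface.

FS = 1.56

Resolving the block weight along and normal to the plane and applying the Mohr–Coulomb strength on the joint:
N' = W cosα − U = 1158·cos49.5° − 195 = 557.1 kN/m
Driving force T = W sinα = 1158·sin49.5° = 880.6 kN/m
Resisting force R = c_j·L + N'·tanφ_j = 51·14.8 + 557.1·tan48.0° = 754.8 + 618.7 = 1373.5 kN/m
FS = R / T = 1373.5 / 880.6 = 1.560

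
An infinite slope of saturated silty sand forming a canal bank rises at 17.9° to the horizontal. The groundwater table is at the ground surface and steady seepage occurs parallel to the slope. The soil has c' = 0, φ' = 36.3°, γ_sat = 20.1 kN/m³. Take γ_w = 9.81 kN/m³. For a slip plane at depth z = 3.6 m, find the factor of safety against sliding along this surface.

With seepage parallel to the slope and the water table at the surface, the effective normal stress on the slip plane uses the buoyant unit weight γ' = γ_sat − γ_w while the driving shear stress uses γ_sat:
FS = [c' + γ' z cos²β tanφ'] / [γ_sat z sinβ cosβ]
(For c' = 0 this reduces to FS = (γ'/γ_sat)·tanφ'/tanβ.)
γ' = 20.1 − 9.81 = 10.29 kN/m³
Numerator = 0.0 + 10.29·3.6·cos²17.9°·tan36.3° = 0.0 + 10.29·3.6·0.9055·0.7346 = 24.641 kPa
Denominator = 20.1·3.6·sin17.9°·cos17.9° = 20.1·3.6·0.3074·0.9516 = 21.164 kPa
FS = 24.641 / 21.164 = 1.164

FS = 1.16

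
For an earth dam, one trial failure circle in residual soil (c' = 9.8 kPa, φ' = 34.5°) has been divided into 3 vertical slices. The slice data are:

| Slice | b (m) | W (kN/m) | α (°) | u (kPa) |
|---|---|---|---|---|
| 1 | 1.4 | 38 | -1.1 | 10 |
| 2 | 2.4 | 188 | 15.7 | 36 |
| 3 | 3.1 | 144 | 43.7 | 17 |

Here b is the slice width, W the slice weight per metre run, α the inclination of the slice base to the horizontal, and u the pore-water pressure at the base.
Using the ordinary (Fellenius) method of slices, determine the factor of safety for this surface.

FS = 1.21

Ordinary method of slices: FS = Σ[c'·Δl_i + (W_i cosα_i − u_i·Δl_i)·tanφ'] / Σ W_i sinα_i, with Δl_i = b_i / cosα_i.
Slice 1: Δl = 1.4/cos(-1.1°) = 1.400 m; N'_1 = 38·cos(-1.1°) − 10·1.400 = 24.0; c'Δl = 13.72; W sinα = -0.7
Slice 2: Δl = 2.4/cos15.7° = 2.493 m; N'_2 = 188·cos15.7° − 36·2.493 = 91.2; c'Δl = 24.43; W sinα = 50.9
Slice 3: Δl = 3.1/cos43.7° = 4.288 m; N'_3 = 144·cos43.7° − 17·4.288 = 31.2; c'Δl = 42.02; W sinα = 99.5
Σc'Δl = 80.2 kN/m; ΣN' = 146.4 kN/m; ΣW sinα = 149.6 kN/m
Resisting = 80.2 + 146.4·tan34.5° = 80.2 + 100.6 = 180.8 kN/m
FS = 180.8 / 149.6 = 1.208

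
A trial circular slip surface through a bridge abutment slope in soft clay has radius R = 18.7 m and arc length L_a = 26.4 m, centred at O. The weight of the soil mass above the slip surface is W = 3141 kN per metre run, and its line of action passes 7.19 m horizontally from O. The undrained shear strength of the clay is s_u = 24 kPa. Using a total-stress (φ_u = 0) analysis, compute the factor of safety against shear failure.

Taking moments about the centre O, the resisting moment is provided by the undrained shear strength acting along the arc:
M_R = s_u·L_a·R = 24·26.40·18.7 = 11848.3 kN·m/m
M_D = W·d = 3141·7.19 = 22583.8 kN·m/m
FS = M_R / M_D = 11848.3 / 22583.8 = 0.525

FS = 0.52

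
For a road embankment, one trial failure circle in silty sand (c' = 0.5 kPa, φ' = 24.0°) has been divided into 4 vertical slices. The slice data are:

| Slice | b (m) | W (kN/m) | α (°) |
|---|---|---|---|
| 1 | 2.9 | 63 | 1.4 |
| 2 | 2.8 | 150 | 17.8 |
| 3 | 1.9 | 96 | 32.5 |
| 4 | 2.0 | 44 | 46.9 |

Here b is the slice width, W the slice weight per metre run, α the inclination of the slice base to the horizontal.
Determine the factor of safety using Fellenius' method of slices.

Ordinary method of slices: FS = Σ[c'·Δl_i + (W_i cosα_i)·tanφ'] / Σ W_i sinα_i, with Δl_i = b_i / cosα_i.
Slice 1: Δl = 2.9/cos1.4° = 2.901 m; N'_1 = 63·cos1.4° = 63.0; c'Δl = 1.45; W sinα = 1.5
Slice 2: Δl = 2.8/cos17.8° = 2.941 m; N'_2 = 150·cos17.8° = 142.8; c'Δl = 1.47; W sinα = 45.9
Slice 3: Δl = 1.9/cos32.5° = 2.253 m; N'_3 = 96·cos32.5° = 81.0; c'Δl = 1.13; W sinα = 51.6
Slice 4: Δl = 2.0/cos46.9° = 2.927 m; N'_4 = 44·cos46.9° = 30.1; c'Δl = 1.46; W sinα = 32.1
Σc'Δl = 5.5 kN/m; ΣN' = 316.8 kN/m; ΣW sinα = 131.1 kN/m
Resisting = 5.5 + 316.8·tan24.0° = 5.5 + 141.1 = 146.6 kN/m
FS = 146.6 / 131.1 = 1.118

FS = 1.12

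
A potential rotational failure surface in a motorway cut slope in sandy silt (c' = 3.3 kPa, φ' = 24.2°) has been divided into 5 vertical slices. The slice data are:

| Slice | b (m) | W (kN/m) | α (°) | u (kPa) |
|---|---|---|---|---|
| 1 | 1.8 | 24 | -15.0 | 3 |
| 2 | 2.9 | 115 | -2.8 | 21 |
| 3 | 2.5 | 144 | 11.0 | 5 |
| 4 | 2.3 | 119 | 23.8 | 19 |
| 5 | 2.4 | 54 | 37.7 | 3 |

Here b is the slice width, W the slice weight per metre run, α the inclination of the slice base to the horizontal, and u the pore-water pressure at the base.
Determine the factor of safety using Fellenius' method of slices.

Ordinary method of slices: FS = Σ[c'·Δl_i + (W_i cosα_i − u_i·Δl_i)·tanφ'] / Σ W_i sinα_i, with Δl_i = b_i / cosα_i.
Slice 1: Δl = 1.8/cos(-15.0°) = 1.863 m; N'_1 = 24·cos(-15.0°) − 3·1.863 = 17.6; c'Δl = 6.15; W sinα = -6.2
Slice 2: Δl = 2.9/cos(-2.8°) = 2.903 m; N'_2 = 115·cos(-2.8°) − 21·2.903 = 53.9; c'Δl = 9.58; W sinα = -5.6
Slice 3: Δl = 2.5/cos11.0° = 2.547 m; N'_3 = 144·cos11.0° − 5·2.547 = 128.6; c'Δl = 8.40; W sinα = 27.5
Slice 4: Δl = 2.3/cos23.8° = 2.514 m; N'_4 = 119·cos23.8° − 19·2.514 = 61.1; c'Δl = 8.30; W sinα = 48.0
Slice 5: Δl = 2.4/cos37.7° = 3.033 m; N'_5 = 54·cos37.7° − 3·3.033 = 33.6; c'Δl = 10.01; W sinα = 33.0
Σc'Δl = 42.4 kN/m; ΣN' = 294.8 kN/m; ΣW sinα = 96.7 kN/m
Resisting = 42.4 + 294.8·tan24.2° = 42.4 + 132.5 = 175.0 kN/m
FS = 175.0 / 96.7 = 1.809

FS = 1.81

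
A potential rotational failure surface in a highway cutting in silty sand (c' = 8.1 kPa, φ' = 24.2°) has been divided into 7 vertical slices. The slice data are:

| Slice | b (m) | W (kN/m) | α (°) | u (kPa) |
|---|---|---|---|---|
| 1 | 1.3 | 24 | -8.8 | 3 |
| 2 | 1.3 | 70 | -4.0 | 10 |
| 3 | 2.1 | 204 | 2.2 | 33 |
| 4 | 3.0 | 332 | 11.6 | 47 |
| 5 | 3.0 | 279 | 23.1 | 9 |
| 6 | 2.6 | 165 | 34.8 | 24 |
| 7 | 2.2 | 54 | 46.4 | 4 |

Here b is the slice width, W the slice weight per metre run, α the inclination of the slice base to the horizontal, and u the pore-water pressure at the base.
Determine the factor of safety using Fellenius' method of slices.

FS = 1.48

Ordinary method of slices: FS = Σ[c'·Δl_i + (W_i cosα_i − u_i·Δl_i)·tanφ'] / Σ W_i sinα_i, with Δl_i = b_i / cosα_i.
Slice 1: Δl = 1.3/cos(-8.8°) = 1.315 m; N'_1 = 24·cos(-8.8°) − 3·1.315 = 19.8; c'Δl = 10.66; W sinα = -3.7
Slice 2: Δl = 1.3/cos(-4.0°) = 1.303 m; N'_2 = 70·cos(-4.0°) − 10·1.303 = 56.8; c'Δl = 10.56; W sinα = -4.9
Slice 3: Δl = 2.1/cos2.2° = 2.102 m; N'_3 = 204·cos2.2° − 33·2.102 = 134.5; c'Δl = 17.02; W sinα = 7.8
Slice 4: Δl = 3.0/cos11.6° = 3.063 m; N'_4 = 332·cos11.6° − 47·3.063 = 181.3; c'Δl = 24.81; W sinα = 66.8
Slice 5: Δl = 3.0/cos23.1° = 3.262 m; N'_5 = 279·cos23.1° − 9·3.262 = 227.3; c'Δl = 26.42; W sinα = 109.5
Slice 6: Δl = 2.6/cos34.8° = 3.166 m; N'_6 = 165·cos34.8° − 24·3.166 = 59.5; c'Δl = 25.65; W sinα = 94.2
Slice 7: Δl = 2.2/cos46.4° = 3.190 m; N'_7 = 54·cos46.4° − 4·3.190 = 24.5; c'Δl = 25.84; W sinα = 39.1
Σc'Δl = 140.9 kN/m; ΣN' = 703.6 kN/m; ΣW sinα = 308.8 kN/m
Resisting = 140.9 + 703.6·tan24.2° = 140.9 + 316.2 = 457.2 kN/m
FS = 457.2 / 308.8 = 1.481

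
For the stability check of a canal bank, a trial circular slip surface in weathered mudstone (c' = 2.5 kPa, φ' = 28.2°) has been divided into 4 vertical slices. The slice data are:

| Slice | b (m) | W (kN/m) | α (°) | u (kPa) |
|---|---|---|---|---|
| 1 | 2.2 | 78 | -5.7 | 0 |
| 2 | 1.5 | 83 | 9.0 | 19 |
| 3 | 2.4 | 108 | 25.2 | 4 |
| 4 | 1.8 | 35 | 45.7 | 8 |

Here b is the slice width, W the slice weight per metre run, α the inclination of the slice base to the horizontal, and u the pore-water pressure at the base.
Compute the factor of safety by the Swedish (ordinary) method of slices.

Ordinary method of slices: FS = Σ[c'·Δl_i + (W_i cosα_i − u_i·Δl_i)·tanφ'] / Σ W_i sinα_i, with Δl_i = b_i / cosα_i.
Slice 1: Δl = 2.2/cos(-5.7°) = 2.211 m; N'_1 = 78·cos(-5.7°) − 0·2.211 = 77.6; c'Δl = 5.53; W sinα = -7.7
Slice 2: Δl = 1.5/cos9.0° = 1.519 m; N'_2 = 83·cos9.0° − 19·1.519 = 53.1; c'Δl = 3.80; W sinα = 13.0
Slice 3: Δl = 2.4/cos25.2° = 2.652 m; N'_3 = 108·cos25.2° − 4·2.652 = 87.1; c'Δl = 6.63; W sinα = 46.0
Slice 4: Δl = 1.8/cos45.7° = 2.577 m; N'_4 = 35·cos45.7° − 8·2.577 = 3.8; c'Δl = 6.44; W sinα = 25.0
Σc'Δl = 22.4 kN/m; ΣN' = 221.7 kN/m; ΣW sinα = 76.3 kN/m
Resisting = 22.4 + 221.7·tan28.2° = 22.4 + 118.9 = 141.3 kN/m
FS = 141.3 / 76.3 = 1.852

FS = 1.85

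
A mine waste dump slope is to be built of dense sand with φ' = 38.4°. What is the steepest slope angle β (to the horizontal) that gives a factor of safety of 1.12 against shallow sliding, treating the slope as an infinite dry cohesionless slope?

For an infinite dry cohesionless slope FS = tanφ'/tanβ, so tanβ = tanφ' / FS.
tanβ = tan38.4° / 1.12 = 0.7926 / 1.12 = 0.7077
β = arctan(0.7077) = 35.29°

β = 35.3°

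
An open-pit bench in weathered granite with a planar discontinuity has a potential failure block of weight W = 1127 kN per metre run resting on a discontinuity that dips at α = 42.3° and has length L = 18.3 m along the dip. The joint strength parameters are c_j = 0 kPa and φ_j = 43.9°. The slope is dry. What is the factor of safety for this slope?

FS = 1.06

Resolving the block weight along and normal to the plane and applying the Mohr–Coulomb strength on the joint:
N' = W cosα = 1127·cos42.3° = 833.6 kN/m
Driving force T = W sinα = 1127·sin42.3° = 758.5 kN/m
Resisting force R = c_j·L + N'·tanφ_j = 0·18.3 + 833.6·tan43.9° = 0.0 + 802.2 = 802.2 kN/m
FS = R / T = 802.2 / 758.5 = 1.058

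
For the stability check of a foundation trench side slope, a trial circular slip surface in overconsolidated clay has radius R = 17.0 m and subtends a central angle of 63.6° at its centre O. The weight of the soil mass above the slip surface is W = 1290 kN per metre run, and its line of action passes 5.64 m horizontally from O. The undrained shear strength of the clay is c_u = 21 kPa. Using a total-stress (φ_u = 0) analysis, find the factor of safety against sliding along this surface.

FS = 0.93

Taking moments about the centre O, the resisting moment is provided by the undrained shear strength acting along the arc:
Arc length L_a = R·θ = 17.0·(63.6°·π/180) = 17.0·1.1100 = 18.87 m
M_R = c_u·L_a·R = 21·18.87·17.0 = 6736.8 kN·m/m
M_D = W·d = 1290·5.64 = 7275.6 kN·m/m
FS = M_R / M_D = 6736.8 / 7275.6 = 0.926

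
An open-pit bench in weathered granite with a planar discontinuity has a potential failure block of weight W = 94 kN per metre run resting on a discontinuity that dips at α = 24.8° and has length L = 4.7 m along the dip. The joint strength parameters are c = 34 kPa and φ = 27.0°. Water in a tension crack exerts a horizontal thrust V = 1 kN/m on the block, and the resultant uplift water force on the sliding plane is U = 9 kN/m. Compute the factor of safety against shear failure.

Resolving the block weight along and normal to the plane and applying the Mohr–Coulomb strength on the joint:
N' = W cosα − U − V sinα = 94·cos24.8° − 9 − 1·sin24.8° = 75.9 kN/m
Driving force T = W sinα + V cosα = 94·sin24.8° + 1·cos24.8° = 40.3 kN/m
Resisting force R = c·L + N'·tanφ = 34·4.7 + 75.9·tan27.0° = 159.8 + 38.7 = 198.5 kN/m
FS = R / T = 198.5 / 40.3 = 4.921

FS = 4.92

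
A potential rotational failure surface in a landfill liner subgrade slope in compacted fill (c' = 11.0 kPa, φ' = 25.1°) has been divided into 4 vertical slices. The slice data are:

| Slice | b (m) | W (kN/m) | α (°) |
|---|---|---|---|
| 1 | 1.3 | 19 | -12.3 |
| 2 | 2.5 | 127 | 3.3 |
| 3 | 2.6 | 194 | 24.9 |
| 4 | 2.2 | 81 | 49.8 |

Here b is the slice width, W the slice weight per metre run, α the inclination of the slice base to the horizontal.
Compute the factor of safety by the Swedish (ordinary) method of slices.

Ordinary method of slices: FS = Σ[c'·Δl_i + (W_i cosα_i)·tanφ'] / Σ W_i sinα_i, with Δl_i = b_i / cosα_i.
Slice 1: Δl = 1.3/cos(-12.3°) = 1.331 m; N'_1 = 19·cos(-12.3°) = 18.6; c'Δl = 14.64; W sinα = -4.0
Slice 2: Δl = 2.5/cos3.3° = 2.504 m; N'_2 = 127·cos3.3° = 126.8; c'Δl = 27.55; W sinα = 7.3
Slice 3: Δl = 2.6/cos24.9° = 2.866 m; N'_3 = 194·cos24.9° = 176.0; c'Δl = 31.53; W sinα = 81.7
Slice 4: Δl = 2.2/cos49.8° = 3.408 m; N'_4 = 81·cos49.8° = 52.3; c'Δl = 37.49; W sinα = 61.9
Σc'Δl = 111.2 kN/m; ΣN' = 373.6 kN/m; ΣW sinα = 146.8 kN/m
Resisting = 111.2 + 373.6·tan25.1° = 111.2 + 175.0 = 286.2 kN/m
FS = 286.2 / 146.8 = 1.950

FS = 1.95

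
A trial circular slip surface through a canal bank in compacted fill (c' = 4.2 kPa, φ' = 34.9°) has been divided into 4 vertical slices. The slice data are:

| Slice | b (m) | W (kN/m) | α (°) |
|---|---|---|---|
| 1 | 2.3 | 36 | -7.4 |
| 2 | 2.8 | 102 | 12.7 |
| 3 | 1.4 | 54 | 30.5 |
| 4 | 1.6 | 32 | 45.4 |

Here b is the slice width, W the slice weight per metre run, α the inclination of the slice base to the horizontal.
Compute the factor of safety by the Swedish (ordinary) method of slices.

Ordinary method of slices: FS = Σ[c'·Δl_i + (W_i cosα_i)·tanφ'] / Σ W_i sinα_i, with Δl_i = b_i / cosα_i.
Slice 1: Δl = 2.3/cos(-7.4°) = 2.319 m; N'_1 = 36·cos(-7.4°) = 35.7; c'Δl = 9.74; W sinα = -4.6
Slice 2: Δl = 2.8/cos12.7° = 2.870 m; N'_2 = 102·cos12.7° = 99.5; c'Δl = 12.05; W sinα = 22.4
Slice 3: Δl = 1.4/cos30.5° = 1.625 m; N'_3 = 54·cos30.5° = 46.5; c'Δl = 6.82; W sinα = 27.4
Slice 4: Δl = 1.6/cos45.4° = 2.279 m; N'_4 = 32·cos45.4° = 22.5; c'Δl = 9.57; W sinα = 22.8
Σc'Δl = 38.2 kN/m; ΣN' = 204.2 kN/m; ΣW sinα = 68.0 kN/m
Resisting = 38.2 + 204.2·tan34.9° = 38.2 + 142.5 = 180.6 kN/m
FS = 180.6 / 68.0 = 2.657

FS = 2.66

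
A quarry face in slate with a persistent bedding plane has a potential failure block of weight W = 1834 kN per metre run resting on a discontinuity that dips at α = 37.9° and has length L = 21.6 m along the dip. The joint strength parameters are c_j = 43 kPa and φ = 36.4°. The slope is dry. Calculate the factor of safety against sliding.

FS = 1.77

Resolving the block weight along and normal to the plane and applying the Mohr–Coulomb strength on the joint:
N' = W cosα = 1834·cos37.9° = 1447.2 kN/m
Driving force T = W sinα = 1834·sin37.9° = 1126.6 kN/m
Resisting force R = c_j·L + N'·tanφ = 43·21.6 + 1447.2·tan36.4° = 928.8 + 1067.0 = 1995.8 kN/m
FS = R / T = 1995.8 / 1126.6 = 1.771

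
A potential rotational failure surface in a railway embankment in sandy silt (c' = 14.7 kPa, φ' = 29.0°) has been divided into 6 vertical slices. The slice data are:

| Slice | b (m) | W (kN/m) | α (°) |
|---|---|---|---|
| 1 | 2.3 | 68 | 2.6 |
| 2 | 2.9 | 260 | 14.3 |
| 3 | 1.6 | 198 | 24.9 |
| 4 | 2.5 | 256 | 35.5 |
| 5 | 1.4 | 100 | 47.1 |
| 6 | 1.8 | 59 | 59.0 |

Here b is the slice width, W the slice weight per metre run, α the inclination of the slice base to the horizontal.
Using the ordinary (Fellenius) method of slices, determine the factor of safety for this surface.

FS = 1.60

Ordinary method of slices: FS = Σ[c'·Δl_i + (W_i cosα_i)·tanφ'] / Σ W_i sinα_i, with Δl_i = b_i / cosα_i.
Slice 1: Δl = 2.3/cos2.6° = 2.302 m; N'_1 = 68·cos2.6° = 67.9; c'Δl = 33.84; W sinα = 3.1
Slice 2: Δl = 2.9/cos14.3° = 2.993 m; N'_2 = 260·cos14.3° = 251.9; c'Δl = 43.99; W sinα = 64.2
Slice 3: Δl = 1.6/cos24.9° = 1.764 m; N'_3 = 198·cos24.9° = 179.6; c'Δl = 25.93; W sinα = 83.4
Slice 4: Δl = 2.5/cos35.5° = 3.071 m; N'_4 = 256·cos35.5° = 208.4; c'Δl = 45.14; W sinα = 148.7
Slice 5: Δl = 1.4/cos47.1° = 2.057 m; N'_5 = 100·cos47.1° = 68.1; c'Δl = 30.23; W sinα = 73.3
Slice 6: Δl = 1.8/cos59.0° = 3.495 m; N'_6 = 59·cos59.0° = 30.4; c'Δl = 51.37; W sinα = 50.6
Σc'Δl = 230.5 kN/m; ΣN' = 806.3 kN/m; ΣW sinα = 423.2 kN/m
Resisting = 230.5 + 806.3·tan29.0° = 230.5 + 447.0 = 677.5 kN/m
FS = 677.5 / 423.2 = 1.601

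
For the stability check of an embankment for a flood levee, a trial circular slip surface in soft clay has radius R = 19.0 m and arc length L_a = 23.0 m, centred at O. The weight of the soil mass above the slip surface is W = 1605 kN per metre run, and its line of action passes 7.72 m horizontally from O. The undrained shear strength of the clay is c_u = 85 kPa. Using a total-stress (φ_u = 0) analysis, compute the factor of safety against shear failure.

FS = 3.00

Taking moments about the centre O, the resisting moment is provided by the undrained shear strength acting along the arc:
M_R = c_u·L_a·R = 85·23.00·19.0 = 37145.0 kN·m/m
M_D = W·d = 1605·7.72 = 12390.6 kN·m/m
FS = M_R / M_D = 37145.0 / 12390.6 = 2.998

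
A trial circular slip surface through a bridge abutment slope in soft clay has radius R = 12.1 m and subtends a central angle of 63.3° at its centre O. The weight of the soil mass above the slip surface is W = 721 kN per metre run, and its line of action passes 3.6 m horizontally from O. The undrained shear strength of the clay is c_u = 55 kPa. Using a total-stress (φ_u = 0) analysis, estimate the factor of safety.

Taking moments about the centre O, the resisting moment is provided by the undrained shear strength acting along the arc:
Arc length L_a = R·θ = 12.1·(63.3°·π/180) = 12.1·1.1048 = 13.37 m
M_R = c_u·L_a·R = 55·13.37·12.1 = 8896.4 kN·m/m
M_D = W·d = 721·3.6 = 2595.6 kN·m/m
FS = M_R / M_D = 8896.4 / 2595.6 = 3.427

FS = 3.43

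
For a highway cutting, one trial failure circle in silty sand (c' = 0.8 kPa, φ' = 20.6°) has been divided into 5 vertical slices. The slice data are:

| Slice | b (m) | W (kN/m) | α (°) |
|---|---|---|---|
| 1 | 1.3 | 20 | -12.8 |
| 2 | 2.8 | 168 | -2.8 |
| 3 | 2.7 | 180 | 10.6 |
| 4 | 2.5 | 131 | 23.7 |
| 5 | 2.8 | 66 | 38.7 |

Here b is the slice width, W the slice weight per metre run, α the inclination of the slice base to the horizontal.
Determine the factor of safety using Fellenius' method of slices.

Ordinary method of slices: FS = Σ[c'·Δl_i + (W_i cosα_i)·tanφ'] / Σ W_i sinα_i, with Δl_i = b_i / cosα_i.
Slice 1: Δl = 1.3/cos(-12.8°) = 1.333 m; N'_1 = 20·cos(-12.8°) = 19.5; c'Δl = 1.07; W sinα = -4.4
Slice 2: Δl = 2.8/cos(-2.8°) = 2.803 m; N'_2 = 168·cos(-2.8°) = 167.8; c'Δl = 2.24; W sinα = -8.2
Slice 3: Δl = 2.7/cos10.6° = 2.747 m; N'_3 = 180·cos10.6° = 176.9; c'Δl = 2.20; W sinα = 33.1
Slice 4: Δl = 2.5/cos23.7° = 2.730 m; N'_4 = 131·cos23.7° = 120.0; c'Δl = 2.18; W sinα = 52.7
Slice 5: Δl = 2.8/cos38.7° = 3.588 m; N'_5 = 66·cos38.7° = 51.5; c'Δl = 2.87; W sinα = 41.3
Σc'Δl = 10.6 kN/m; ΣN' = 535.7 kN/m; ΣW sinα = 114.4 kN/m
Resisting = 10.6 + 535.7·tan20.6° = 10.6 + 201.4 = 211.9 kN/m
FS = 211.9 / 114.4 = 1.852

FS = 1.85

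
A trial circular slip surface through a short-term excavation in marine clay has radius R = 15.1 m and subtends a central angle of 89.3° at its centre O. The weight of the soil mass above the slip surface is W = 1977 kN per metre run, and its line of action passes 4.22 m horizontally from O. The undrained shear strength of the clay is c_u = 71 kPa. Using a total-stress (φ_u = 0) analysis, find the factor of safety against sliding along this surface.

Taking moments about the centre O, the resisting moment is provided by the undrained shear strength acting along the arc:
Arc length L_a = R·θ = 15.1·(89.3°·π/180) = 15.1·1.5586 = 23.53 m
M_R = c_u·L_a·R = 71·23.53·15.1 = 25231.4 kN·m/m
M_D = W·d = 1977·4.22 = 8342.9 kN·m/m
FS = M_R / M_D = 25231.4 / 8342.9 = 3.024

FS = 3.02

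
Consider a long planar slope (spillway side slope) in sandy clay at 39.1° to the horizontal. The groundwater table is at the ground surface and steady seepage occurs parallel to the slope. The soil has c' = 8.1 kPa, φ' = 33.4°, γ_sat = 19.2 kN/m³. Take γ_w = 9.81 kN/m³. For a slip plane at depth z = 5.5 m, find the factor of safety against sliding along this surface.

FS = 0.55

With seepage parallel to the slope and the water table at the surface, the effective normal stress on the slip plane uses the buoyant unit weight γ' = γ_sat − γ_w while the driving shear stress uses γ_sat:
FS = [c' + γ' z cos²β tanφ'] / [γ_sat z sinβ cosβ]
γ' = 19.2 − 9.81 = 9.39 kN/m³
Numerator = 8.1 + 9.39·5.5·cos²39.1°·tan33.4° = 8.1 + 9.39·5.5·0.6022·0.6594 = 28.609 kPa
Denominator = 19.2·5.5·sin39.1°·cos39.1° = 19.2·5.5·0.6307·0.7760 = 51.684 kPa
FS = 28.609 / 51.684 = 0.554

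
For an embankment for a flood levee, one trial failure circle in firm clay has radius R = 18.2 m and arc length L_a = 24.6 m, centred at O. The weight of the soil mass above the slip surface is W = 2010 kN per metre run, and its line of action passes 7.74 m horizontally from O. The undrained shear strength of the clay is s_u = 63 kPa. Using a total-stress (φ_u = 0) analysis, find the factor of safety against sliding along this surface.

Taking moments about the centre O, the resisting moment is provided by the undrained shear strength acting along the arc:
M_R = s_u·L_a·R = 63·24.60·18.2 = 28206.4 kN·m/m
M_D = W·d = 2010·7.74 = 15557.4 kN·m/m
FS = M_R / M_D = 28206.4 / 15557.4 = 1.813

FS = 1.81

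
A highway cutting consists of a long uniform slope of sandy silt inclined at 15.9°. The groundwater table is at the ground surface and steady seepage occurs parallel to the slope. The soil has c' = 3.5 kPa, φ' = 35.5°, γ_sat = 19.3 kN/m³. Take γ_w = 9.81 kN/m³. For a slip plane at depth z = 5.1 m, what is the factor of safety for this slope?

With seepage parallel to the slope and the water table at the surface, the effective normal stress on the slip plane uses the buoyant unit weight γ' = γ_sat − γ_w while the driving shear stress uses γ_sat:
FS = [c' + γ' z cos²β tanφ'] / [γ_sat z sinβ cosβ]
γ' = 19.3 − 9.81 = 9.49 kN/m³
Numerator = 3.5 + 9.49·5.1·cos²15.9°·tan35.5° = 3.5 + 9.49·5.1·0.9249·0.7133 = 35.432 kPa
Denominator = 19.3·5.1·sin15.9°·cos15.9° = 19.3·5.1·0.2740·0.9617 = 25.934 kPa
FS = 35.432 / 25.934 = 1.366

FS = 1.37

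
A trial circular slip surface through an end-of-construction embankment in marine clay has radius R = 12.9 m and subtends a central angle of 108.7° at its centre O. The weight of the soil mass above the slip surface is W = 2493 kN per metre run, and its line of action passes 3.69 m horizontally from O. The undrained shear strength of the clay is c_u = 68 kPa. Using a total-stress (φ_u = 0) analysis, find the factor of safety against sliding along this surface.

FS = 2.33

Taking moments about the centre O, the resisting moment is provided by the undrained shear strength acting along the arc:
Arc length L_a = R·θ = 12.9·(108.7°·π/180) = 12.9·1.8972 = 24.47 m
M_R = c_u·L_a·R = 68·24.47·12.9 = 21468.2 kN·m/m
M_D = W·d = 2493·3.69 = 9199.2 kN·m/m
FS = M_R / M_D = 21468.2 / 9199.2 = 2.334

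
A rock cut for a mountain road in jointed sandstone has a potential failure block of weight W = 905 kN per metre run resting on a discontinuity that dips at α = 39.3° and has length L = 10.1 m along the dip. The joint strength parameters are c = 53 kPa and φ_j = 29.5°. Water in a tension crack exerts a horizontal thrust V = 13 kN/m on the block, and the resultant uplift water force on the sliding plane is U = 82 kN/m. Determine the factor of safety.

FS = 1.51

Resolving the block weight along and normal to the plane and applying the Mohr–Coulomb strength on the joint:
N' = W cosα − U − V sinα = 905·cos39.3° − 82 − 13·sin39.3° = 610.1 kN/m
Driving force T = W sinα + V cosα = 905·sin39.3° + 13·cos39.3° = 583.3 kN/m
Resisting force R = c·L + N'·tanφ_j = 53·10.1 + 610.1·tan29.5° = 535.3 + 345.2 = 880.5 kN/m
FS = R / T = 880.5 / 583.3 = 1.510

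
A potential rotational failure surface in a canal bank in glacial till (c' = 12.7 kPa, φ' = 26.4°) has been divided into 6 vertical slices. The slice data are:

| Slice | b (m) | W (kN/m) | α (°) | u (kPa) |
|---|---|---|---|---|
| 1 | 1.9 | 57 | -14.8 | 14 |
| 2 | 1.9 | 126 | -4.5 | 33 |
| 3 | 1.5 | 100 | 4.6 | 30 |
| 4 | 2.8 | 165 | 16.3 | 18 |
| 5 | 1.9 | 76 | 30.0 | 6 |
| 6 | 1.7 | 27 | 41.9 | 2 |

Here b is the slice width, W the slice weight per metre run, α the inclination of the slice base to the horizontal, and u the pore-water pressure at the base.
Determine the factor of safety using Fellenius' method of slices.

FS = 3.73

Ordinary method of slices: FS = Σ[c'·Δl_i + (W_i cosα_i − u_i·Δl_i)·tanφ'] / Σ W_i sinα_i, with Δl_i = b_i / cosα_i.
Slice 1: Δl = 1.9/cos(-14.8°) = 1.965 m; N'_1 = 57·cos(-14.8°) − 14·1.965 = 27.6; c'Δl = 24.96; W sinα = -14.6
Slice 2: Δl = 1.9/cos(-4.5°) = 1.906 m; N'_2 = 126·cos(-4.5°) − 33·1.906 = 62.7; c'Δl = 24.20; W sinα = -9.9
Slice 3: Δl = 1.5/cos4.6° = 1.505 m; N'_3 = 100·cos4.6° − 30·1.505 = 54.5; c'Δl = 19.11; W sinα = 8.0
Slice 4: Δl = 2.8/cos16.3° = 2.917 m; N'_4 = 165·cos16.3° − 18·2.917 = 105.9; c'Δl = 37.05; W sinα = 46.3
Slice 5: Δl = 1.9/cos30.0° = 2.194 m; N'_5 = 76·cos30.0° − 6·2.194 = 52.7; c'Δl = 27.86; W sinα = 38.0
Slice 6: Δl = 1.7/cos41.9° = 2.284 m; N'_6 = 27·cos41.9° − 2·2.284 = 15.5; c'Δl = 29.01; W sinα = 18.0
Σc'Δl = 162.2 kN/m; ΣN' = 318.9 kN/m; ΣW sinα = 85.9 kN/m
Resisting = 162.2 + 318.9·tan26.4° = 162.2 + 158.3 = 320.5 kN/m
FS = 320.5 / 85.9 = 3.730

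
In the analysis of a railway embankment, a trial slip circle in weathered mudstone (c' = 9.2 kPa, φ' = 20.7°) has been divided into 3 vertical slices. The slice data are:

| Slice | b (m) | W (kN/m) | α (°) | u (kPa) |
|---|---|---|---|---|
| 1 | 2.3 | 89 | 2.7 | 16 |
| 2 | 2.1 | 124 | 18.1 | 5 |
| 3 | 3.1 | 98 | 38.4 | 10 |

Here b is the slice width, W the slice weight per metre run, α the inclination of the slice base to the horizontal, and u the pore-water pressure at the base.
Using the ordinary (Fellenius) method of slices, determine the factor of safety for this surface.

Ordinary method of slices: FS = Σ[c'·Δl_i + (W_i cosα_i − u_i·Δl_i)·tanφ'] / Σ W_i sinα_i, with Δl_i = b_i / cosα_i.
Slice 1: Δl = 2.3/cos2.7° = 2.303 m; N'_1 = 89·cos2.7° − 16·2.303 = 52.1; c'Δl = 21.18; W sinα = 4.2
Slice 2: Δl = 2.1/cos18.1° = 2.209 m; N'_2 = 124·cos18.1° − 5·2.209 = 106.8; c'Δl = 20.33; W sinα = 38.5
Slice 3: Δl = 3.1/cos38.4° = 3.956 m; N'_3 = 98·cos38.4° − 10·3.956 = 37.2; c'Δl = 36.39; W sinα = 60.9
Σc'Δl = 77.9 kN/m; ΣN' = 196.1 kN/m; ΣW sinα = 103.6 kN/m
Resisting = 77.9 + 196.1·tan20.7° = 77.9 + 74.1 = 152.0 kN/m
FS = 152.0 / 103.6 = 1.467

FS = 1.47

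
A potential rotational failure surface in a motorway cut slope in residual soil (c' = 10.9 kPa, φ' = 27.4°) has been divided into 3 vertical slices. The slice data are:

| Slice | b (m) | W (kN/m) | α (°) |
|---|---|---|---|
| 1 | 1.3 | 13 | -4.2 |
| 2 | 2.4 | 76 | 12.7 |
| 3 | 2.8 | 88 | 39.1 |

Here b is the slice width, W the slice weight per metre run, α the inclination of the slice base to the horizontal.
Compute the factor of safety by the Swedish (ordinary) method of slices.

Ordinary method of slices: FS = Σ[c'·Δl_i + (W_i cosα_i)·tanφ'] / Σ W_i sinα_i, with Δl_i = b_i / cosα_i.
Slice 1: Δl = 1.3/cos(-4.2°) = 1.304 m; N'_1 = 13·cos(-4.2°) = 13.0; c'Δl = 14.21; W sinα = -1.0
Slice 2: Δl = 2.4/cos12.7° = 2.460 m; N'_2 = 76·cos12.7° = 74.1; c'Δl = 26.82; W sinα = 16.7
Slice 3: Δl = 2.8/cos39.1° = 3.608 m; N'_3 = 88·cos39.1° = 68.3; c'Δl = 39.33; W sinα = 55.5
Σc'Δl = 80.4 kN/m; ΣN' = 155.4 kN/m; ΣW sinα = 71.3 kN/m
Resisting = 80.4 + 155.4·tan27.4° = 80.4 + 80.6 = 160.9 kN/m
FS = 160.9 / 71.3 = 2.258

FS = 2.26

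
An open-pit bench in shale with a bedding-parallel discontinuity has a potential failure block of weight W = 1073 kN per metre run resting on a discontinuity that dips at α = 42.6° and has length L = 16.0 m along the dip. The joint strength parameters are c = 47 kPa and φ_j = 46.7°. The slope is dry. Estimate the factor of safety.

Resolving the block weight along and normal to the plane and applying the Mohr–Coulomb strength on the joint:
N' = W cosα = 1073·cos42.6° = 789.8 kN/m
Driving force T = W sinα = 1073·sin42.6° = 726.3 kN/m
Resisting force R = c·L + N'·tanφ_j = 47·16.0 + 789.8·tan46.7° = 752.0 + 838.1 = 1590.1 kN/m
FS = R / T = 1590.1 / 726.3 = 2.189

FS = 2.19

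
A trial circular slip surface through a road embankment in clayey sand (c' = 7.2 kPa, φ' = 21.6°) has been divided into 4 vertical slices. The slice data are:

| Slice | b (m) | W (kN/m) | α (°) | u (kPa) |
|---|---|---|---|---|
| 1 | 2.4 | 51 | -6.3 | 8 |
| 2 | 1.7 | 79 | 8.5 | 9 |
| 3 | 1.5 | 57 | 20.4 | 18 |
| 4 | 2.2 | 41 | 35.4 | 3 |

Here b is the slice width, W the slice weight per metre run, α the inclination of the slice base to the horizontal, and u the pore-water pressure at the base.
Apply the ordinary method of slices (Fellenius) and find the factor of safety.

FS = 2.37

Ordinary method of slices: FS = Σ[c'·Δl_i + (W_i cosα_i − u_i·Δl_i)·tanφ'] / Σ W_i sinα_i, with Δl_i = b_i / cosα_i.
Slice 1: Δl = 2.4/cos(-6.3°) = 2.415 m; N'_1 = 51·cos(-6.3°) − 8·2.415 = 31.4; c'Δl = 17.38; W sinα = -5.6
Slice 2: Δl = 1.7/cos8.5° = 1.719 m; N'_2 = 79·cos8.5° − 9·1.719 = 62.7; c'Δl = 12.38; W sinα = 11.7
Slice 3: Δl = 1.5/cos20.4° = 1.600 m; N'_3 = 57·cos20.4° − 18·1.600 = 24.6; c'Δl = 11.52; W sinα = 19.9
Slice 4: Δl = 2.2/cos35.4° = 2.699 m; N'_4 = 41·cos35.4° − 3·2.699 = 25.3; c'Δl = 19.43; W sinα = 23.8
Σc'Δl = 60.7 kN/m; ΣN' = 144.0 kN/m; ΣW sinα = 49.7 kN/m
Resisting = 60.7 + 144.0·tan21.6° = 60.7 + 57.0 = 117.7 kN/m
FS = 117.7 / 49.7 = 2.369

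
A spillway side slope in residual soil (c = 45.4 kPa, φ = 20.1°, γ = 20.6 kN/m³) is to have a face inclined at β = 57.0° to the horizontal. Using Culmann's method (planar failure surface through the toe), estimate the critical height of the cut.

H_c = 34.66 m

Culmann's analysis gives the critical failure plane at α_cr = (β + φ)/2 = (57.0 + 20.1)/2 = 38.5°, and the critical height
H_c = (4c/γ) · sinβ cosφ / [1 − cos(β − φ)]
    = (4·45.4/20.6) · sin57.0°·cos20.1° / [1 − cos(36.9°)]
    = 8.816 · 0.8387·0.9391 / [1 − 0.7997]
    = 8.816 · 0.7876 / 0.2003
    = 34.66 m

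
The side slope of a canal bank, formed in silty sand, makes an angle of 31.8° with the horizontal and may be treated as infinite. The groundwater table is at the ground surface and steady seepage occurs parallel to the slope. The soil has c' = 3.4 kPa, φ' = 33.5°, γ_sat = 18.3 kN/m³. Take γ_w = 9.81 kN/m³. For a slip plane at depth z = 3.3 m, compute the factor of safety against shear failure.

FS = 0.62

With seepage parallel to the slope and the water table at the surface, the effective normal stress on the slip plane uses the buoyant unit weight γ' = γ_sat − γ_w while the driving shear stress uses γ_sat:
FS = [c' + γ' z cos²β tanφ'] / [γ_sat z sinβ cosβ]
γ' = 18.3 − 9.81 = 8.49 kN/m³
Numerator = 3.4 + 8.49·3.3·cos²31.8°·tan33.5° = 3.4 + 8.49·3.3·0.7223·0.6619 = 16.795 kPa
Denominator = 18.3·3.3·sin31.8°·cos31.8° = 18.3·3.3·0.5270·0.8499 = 27.046 kPa
FS = 16.795 / 27.046 = 0.621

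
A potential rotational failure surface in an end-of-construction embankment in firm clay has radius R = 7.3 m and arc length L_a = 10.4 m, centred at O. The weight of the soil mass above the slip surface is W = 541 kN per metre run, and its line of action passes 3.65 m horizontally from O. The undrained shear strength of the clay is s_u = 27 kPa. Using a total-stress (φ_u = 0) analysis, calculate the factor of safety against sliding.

FS = 1.04

Taking moments about the centre O, the resisting moment is provided by the undrained shear strength acting along the arc:
M_R = s_u·L_a·R = 27·10.40·7.3 = 2049.8 kN·m/m
M_D = W·d = 541·3.65 = 1974.6 kN·m/m
FS = M_R / M_D = 2049.8 / 1974.6 = 1.038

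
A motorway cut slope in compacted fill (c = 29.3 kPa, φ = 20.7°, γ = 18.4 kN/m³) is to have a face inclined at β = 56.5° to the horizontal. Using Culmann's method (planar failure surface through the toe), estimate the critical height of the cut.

H_c = 26.30 m

Culmann's analysis gives the critical failure plane at α_cr = (β + φ)/2 = (56.5 + 20.7)/2 = 38.6°, and the critical height
H_c = (4c/γ) · sinβ cosφ / [1 − cos(β − φ)]
    = (4·29.3/18.4) · sin56.5°·cos20.7° / [1 − cos(35.8°)]
    = 6.370 · 0.8339·0.9354 / [1 − 0.8111]
    = 6.370 · 0.7801 / 0.1889
    = 26.30 m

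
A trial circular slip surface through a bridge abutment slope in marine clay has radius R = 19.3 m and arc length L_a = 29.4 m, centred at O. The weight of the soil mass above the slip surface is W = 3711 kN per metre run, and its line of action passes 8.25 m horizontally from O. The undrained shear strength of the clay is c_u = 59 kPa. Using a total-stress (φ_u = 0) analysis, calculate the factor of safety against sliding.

FS = 1.09

Taking moments about the centre O, the resisting moment is provided by the undrained shear strength acting along the arc:
M_R = c_u·L_a·R = 59·29.40·19.3 = 33477.8 kN·m/m
M_D = W·d = 3711·8.25 = 30615.8 kN·m/m
FS = M_R / M_D = 33477.8 / 30615.8 = 1.093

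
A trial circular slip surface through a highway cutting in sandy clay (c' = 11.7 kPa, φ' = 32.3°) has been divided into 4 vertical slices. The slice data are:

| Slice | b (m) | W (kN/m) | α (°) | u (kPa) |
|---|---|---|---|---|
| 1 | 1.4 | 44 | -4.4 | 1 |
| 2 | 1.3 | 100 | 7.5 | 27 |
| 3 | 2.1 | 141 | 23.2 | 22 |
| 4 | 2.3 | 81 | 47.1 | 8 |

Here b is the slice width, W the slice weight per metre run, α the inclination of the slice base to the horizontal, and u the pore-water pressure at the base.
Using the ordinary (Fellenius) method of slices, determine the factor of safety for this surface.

FS = 1.87

Ordinary method of slices: FS = Σ[c'·Δl_i + (W_i cosα_i − u_i·Δl_i)·tanφ'] / Σ W_i sinα_i, with Δl_i = b_i / cosα_i.
Slice 1: Δl = 1.4/cos(-4.4°) = 1.404 m; N'_1 = 44·cos(-4.4°) − 1·1.404 = 42.5; c'Δl = 16.43; W sinα = -3.4
Slice 2: Δl = 1.3/cos7.5° = 1.311 m; N'_2 = 100·cos7.5° − 27·1.311 = 63.7; c'Δl = 15.34; W sinα = 13.1
Slice 3: Δl = 2.1/cos23.2° = 2.285 m; N'_3 = 141·cos23.2° − 22·2.285 = 79.3; c'Δl = 26.73; W sinα = 55.5
Slice 4: Δl = 2.3/cos47.1° = 3.379 m; N'_4 = 81·cos47.1° − 8·3.379 = 28.1; c'Δl = 39.53; W sinα = 59.3
Σc'Δl = 98.0 kN/m; ΣN' = 213.6 kN/m; ΣW sinα = 124.6 kN/m
Resisting = 98.0 + 213.6·tan32.3° = 98.0 + 135.1 = 233.1 kN/m
FS = 233.1 / 124.6 = 1.871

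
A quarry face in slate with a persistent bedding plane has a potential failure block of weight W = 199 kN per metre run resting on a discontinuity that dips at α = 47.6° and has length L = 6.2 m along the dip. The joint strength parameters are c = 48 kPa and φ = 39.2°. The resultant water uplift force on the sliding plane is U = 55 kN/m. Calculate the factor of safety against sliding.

Resolving the block weight along and normal to the plane and applying the Mohr–Coulomb strength on the joint:
N' = W cosα − U = 199·cos47.6° − 55 = 79.2 kN/m
Driving force T = W sinα = 199·sin47.6° = 147.0 kN/m
Resisting force R = c·L + N'·tanφ = 48·6.2 + 79.2·tan39.2° = 297.6 + 64.6 = 362.2 kN/m
FS = R / T = 362.2 / 147.0 = 2.465

FS = 2.46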